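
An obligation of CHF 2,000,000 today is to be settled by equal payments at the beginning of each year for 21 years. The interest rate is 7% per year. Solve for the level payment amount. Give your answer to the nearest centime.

Level annuity due; solve PV = PMT × [(1 − (1+r)^−n)/r] × (1+r) for PMT.
Periodic rate r = 0.07 per year.
With n = 21: PMT = 2,000,000 / ([(1 − (1+r)^−n)/r] × (1+r)) = CHF 172,502.81

CHF 172,502.81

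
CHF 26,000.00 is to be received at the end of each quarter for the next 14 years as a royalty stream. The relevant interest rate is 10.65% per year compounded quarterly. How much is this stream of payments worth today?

This is an ordinary annuity: 56 payments of CHF 26,000.00 at the end of each quarter.
Periodic rate r = 0.1065/4 per quarter; n is counted in quarters.
PV = PMT × [(1 − (1+r)^−n)/r] = 26,000 × [1 − (1+r)^−56] / r = CHF 752,333.40

CHF 752,333.40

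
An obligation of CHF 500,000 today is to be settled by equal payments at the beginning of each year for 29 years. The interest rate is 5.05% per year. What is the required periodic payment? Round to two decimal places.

Level annuity due; solve PV = PMT × [(1 − (1+r)^−n)/r] × (1+r) for PMT.
Periodic rate r = 0.0505 per year.
With n = 29: PMT = 500,000 / ([(1 − (1+r)^−n)/r] × (1+r)) = CHF 31,610.54

CHF 31,610.54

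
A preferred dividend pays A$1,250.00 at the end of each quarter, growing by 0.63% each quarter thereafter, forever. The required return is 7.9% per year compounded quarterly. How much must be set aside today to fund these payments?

Periodic rate r = 0.079/4 per quarter.
Growing perpetuity (Gordon): PV = PMT₁ / (r − g) = 1,250 / (r − 0.0063) = A$92,936.80.

A$92,936.80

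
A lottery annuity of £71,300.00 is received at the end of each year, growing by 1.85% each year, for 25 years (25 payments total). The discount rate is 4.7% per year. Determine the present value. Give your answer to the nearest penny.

Periodic rate r = 0.047 per year.
Growing ordinary annuity: PV = PMT₁ × [1 − ((1+g)/(1+r))^n] / (r − g) = 71,300 × [1 − ((1+0.0185)/(1+r))^25] / (r − 0.0185) = £1,246,870.73.

£1,246,870.73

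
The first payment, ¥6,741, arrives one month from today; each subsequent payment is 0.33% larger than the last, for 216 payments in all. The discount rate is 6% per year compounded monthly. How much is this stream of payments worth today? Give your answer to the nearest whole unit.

¥1,214,478

Periodic rate r = 0.06/12 per month; n is counted in months.
Growing ordinary annuity: PV = PMT₁ × [1 − ((1+g)/(1+r))^n] / (r − g) = 6,741 × [1 − ((1+0.0033)/(1+r))^216] / (r − 0.0033) = ¥1,214,478.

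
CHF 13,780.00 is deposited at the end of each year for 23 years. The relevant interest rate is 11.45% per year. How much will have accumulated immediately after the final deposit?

CHF 1,336,066.54

This is an ordinary annuity: 23 deposits of CHF 13,780.00 at the end of each year.
Periodic rate r = 0.1145 per year.
FV = PMT × [((1+r)^n − 1)/r] = 13,780 × [(1+r)^23 − 1] / r = CHF 1,336,066.54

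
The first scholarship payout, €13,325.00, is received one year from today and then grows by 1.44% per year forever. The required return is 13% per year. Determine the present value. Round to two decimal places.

€115,268.17

Periodic rate r = 0.13 per year.
Growing perpetuity (Gordon): PV = PMT₁ / (r − g) = 13,325 / (r − 0.0144) = €115,268.17.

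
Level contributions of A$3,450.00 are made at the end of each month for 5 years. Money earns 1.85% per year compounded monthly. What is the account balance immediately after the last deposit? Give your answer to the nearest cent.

A$216,701.05

This is an ordinary annuity: 60 deposits of A$3,450.00 at the end of each month.
Periodic rate r = 0.0185/12 per month; n is counted in months.
FV = PMT × [((1+r)^n − 1)/r] = 3,450 × [(1+r)^60 − 1] / r = A$216,701.05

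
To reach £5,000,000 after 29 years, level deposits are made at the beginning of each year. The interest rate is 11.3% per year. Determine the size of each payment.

£23,829.57

Level annuity due; solve FV = PMT × [((1+r)^n − 1)/r] × (1+r) for PMT.
Periodic rate r = 0.113 per year.
With n = 29: PMT = 5,000,000 / ([((1+r)^n − 1)/r] × (1+r)) = £23,829.57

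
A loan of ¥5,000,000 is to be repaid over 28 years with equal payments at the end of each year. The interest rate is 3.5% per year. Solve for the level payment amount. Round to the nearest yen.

¥283,013

Level ordinary annuity; solve PV = PMT × [(1 − (1+r)^−n)/r] for PMT.
Periodic rate r = 0.035 per year.
With n = 28: PMT = 5,000,000 / ([(1 − (1+r)^−n)/r]) = ¥283,013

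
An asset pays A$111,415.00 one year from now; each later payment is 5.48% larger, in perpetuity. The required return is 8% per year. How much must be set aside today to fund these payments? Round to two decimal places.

A$4,421,230.16

Periodic rate r = 0.08 per year.
Growing perpetuity (Gordon): PV = PMT₁ / (r − g) = 111,415 / (r − 0.0548) = A$4,421,230.16.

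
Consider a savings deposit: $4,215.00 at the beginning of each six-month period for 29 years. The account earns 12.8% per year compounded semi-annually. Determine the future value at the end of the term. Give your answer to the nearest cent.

$2,489,534.78

This is an annuity due: 58 deposits of $4,215.00 at the beginning of each six-month period.
Periodic rate r = 0.128/2 per half-year; n is counted in half-years.
FV = PMT × [((1+r)^n − 1)/r] × (1+r) = 4,215 × [(1+r)^58 − 1] / r × (1+r) = $2,489,534.78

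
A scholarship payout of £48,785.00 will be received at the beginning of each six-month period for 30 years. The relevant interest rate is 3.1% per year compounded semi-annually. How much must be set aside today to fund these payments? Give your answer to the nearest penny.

This is an annuity due: 60 payments of £48,785.00 at the beginning of each six-month period.
Periodic rate r = 0.031/2 per half-year; n is counted in half-years.
PV = PMT × [(1 − (1+r)^−n)/r] × (1+r) = 48,785 × [1 − (1+r)^−60] / r × (1+r) = £1,926,101.55

£1,926,101.55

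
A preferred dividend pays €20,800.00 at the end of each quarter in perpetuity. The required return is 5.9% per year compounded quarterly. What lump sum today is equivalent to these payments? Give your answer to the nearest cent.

Periodic rate r = 0.059/4 per quarter.
Level perpetuity: PV = PMT / r = 20,800 / (0.059/4) = €1,410,169.49.

€1,410,169.49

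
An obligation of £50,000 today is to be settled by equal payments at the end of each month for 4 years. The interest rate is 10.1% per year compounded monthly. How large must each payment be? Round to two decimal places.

£1,270.53

Level ordinary annuity; solve PV = PMT × [(1 − (1+r)^−n)/r] for PMT.
Periodic rate r = 0.101/12 per month; n is counted in months.
With n = 48: PMT = 50,000 / ([(1 − (1+r)^−n)/r]) = £1,270.53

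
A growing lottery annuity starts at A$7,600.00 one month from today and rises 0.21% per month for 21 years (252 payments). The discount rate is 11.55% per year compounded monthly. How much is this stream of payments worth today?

A$856,663.80

Periodic rate r = 0.1155/12 per month; n is counted in months.
Growing ordinary annuity: PV = PMT₁ × [1 − ((1+g)/(1+r))^n] / (r − g) = 7,600 × [1 − ((1+0.0021)/(1+r))^252] / (r − 0.0021) = A$856,663.80.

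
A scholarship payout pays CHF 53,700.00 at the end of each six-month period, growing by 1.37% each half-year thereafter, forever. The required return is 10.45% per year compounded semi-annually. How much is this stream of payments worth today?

Periodic rate r = 0.1045/2 per half-year.
Growing perpetuity (Gordon): PV = PMT₁ / (r − g) = 53,700 / (r − 0.0137) = CHF 1,392,996.11.

CHF 1,392,996.11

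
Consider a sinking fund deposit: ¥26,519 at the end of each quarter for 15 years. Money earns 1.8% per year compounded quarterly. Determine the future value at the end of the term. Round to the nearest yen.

This is an ordinary annuity: 60 deposits of ¥26,519 at the end of each quarter.
Periodic rate r = 0.018/4 per quarter; n is counted in quarters.
FV = PMT × [((1+r)^n − 1)/r] = 26,519 × [(1+r)^60 − 1] / r = ¥1,821,981

¥1,821,981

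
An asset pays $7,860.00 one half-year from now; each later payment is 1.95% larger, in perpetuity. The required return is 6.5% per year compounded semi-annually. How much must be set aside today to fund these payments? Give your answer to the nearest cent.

Periodic rate r = 0.065/2 per half-year.
Growing perpetuity (Gordon): PV = PMT₁ / (r − g) = 7,860 / (r − 0.0195) = $604,615.38.

$604,615.38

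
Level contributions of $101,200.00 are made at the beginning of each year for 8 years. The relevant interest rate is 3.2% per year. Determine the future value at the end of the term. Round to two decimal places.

$935,318.71

This is an annuity due: 8 deposits of $101,200.00 at the beginning of each year.
Periodic rate r = 0.032 per year.
FV = PMT × [((1+r)^n − 1)/r] × (1+r) = 101,200 × [(1+r)^8 − 1] / r × (1+r) = $935,318.71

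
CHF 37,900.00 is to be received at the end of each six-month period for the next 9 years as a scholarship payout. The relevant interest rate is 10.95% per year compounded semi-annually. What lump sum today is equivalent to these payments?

This is an ordinary annuity: 18 payments of CHF 37,900.00 at the end of each six-month period.
Periodic rate r = 0.1095/2 per half-year; n is counted in half-years.
PV = PMT × [(1 − (1+r)^−n)/r] = 37,900 × [1 − (1+r)^−18] / r = CHF 427,043.58

CHF 427,043.58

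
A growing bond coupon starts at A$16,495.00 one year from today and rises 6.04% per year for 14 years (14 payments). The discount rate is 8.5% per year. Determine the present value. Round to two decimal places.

A$184,147.07

Periodic rate r = 0.085 per year.
Growing ordinary annuity: PV = PMT₁ × [1 − ((1+g)/(1+r))^n] / (r − g) = 16,495 × [1 − ((1+0.0604)/(1+r))^14] / (r − 0.0604) = A$184,147.07.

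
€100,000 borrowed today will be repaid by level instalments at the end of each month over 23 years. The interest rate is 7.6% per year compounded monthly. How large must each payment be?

Level ordinary annuity; solve PV = PMT × [(1 − (1+r)^−n)/r] for PMT.
Periodic rate r = 0.076/12 per month; n is counted in months.
With n = 276: PMT = 100,000 / ([(1 − (1+r)^−n)/r]) = €767.76

€767.76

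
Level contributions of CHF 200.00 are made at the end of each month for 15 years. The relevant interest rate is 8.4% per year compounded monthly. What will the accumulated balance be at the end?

CHF 71,713.73

This is an ordinary annuity: 180 deposits of CHF 200.00 at the end of each month.
Periodic rate r = 0.084/12 per month; n is counted in months.
FV = PMT × [((1+r)^n − 1)/r] = 200 × [(1+r)^180 − 1] / r = CHF 71,713.73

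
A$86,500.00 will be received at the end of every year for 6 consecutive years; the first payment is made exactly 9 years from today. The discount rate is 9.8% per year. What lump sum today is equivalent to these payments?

A$179,374.76

Ordinary annuity of 6 payments, first payment at period 9.
Periodic rate r = 0.098 per year.
The ordinary-annuity PV formula values the stream one period before the first payment (period 8); discount that back 8 periods:
PV₀ = 86,500 × [1 − (1+r)^−6] / r × (1+r)^−8 = A$179,374.76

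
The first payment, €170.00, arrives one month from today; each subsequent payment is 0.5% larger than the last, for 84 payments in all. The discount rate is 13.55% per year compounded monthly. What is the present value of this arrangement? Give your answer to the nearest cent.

€11,023.83

Periodic rate r = 0.1355/12 per month; n is counted in months.
Growing ordinary annuity: PV = PMT₁ × [1 − ((1+g)/(1+r))^n] / (r − g) = 170 × [1 − ((1+0.005)/(1+r))^84] / (r − 0.005) = €11,023.83.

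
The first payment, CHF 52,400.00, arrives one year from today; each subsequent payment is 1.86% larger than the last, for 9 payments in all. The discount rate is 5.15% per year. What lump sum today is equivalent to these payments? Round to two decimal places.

Periodic rate r = 0.0515 per year.
Growing ordinary annuity: PV = PMT₁ × [1 − ((1+g)/(1+r))^n] / (r − g) = 52,400 × [1 − ((1+0.0186)/(1+r))^9] / (r − 0.0186) = CHF 396,281.65.

CHF 396,281.65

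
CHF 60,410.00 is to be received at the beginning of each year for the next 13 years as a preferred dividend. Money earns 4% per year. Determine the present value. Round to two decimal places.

CHF 627,362.31

This is an annuity due: 13 payments of CHF 60,410.00 at the beginning of each year.
Periodic rate r = 0.04 per year.
PV = PMT × [(1 − (1+r)^−n)/r] × (1+r) = 60,410 × [1 − (1+r)^−13] / r × (1+r) = CHF 627,362.31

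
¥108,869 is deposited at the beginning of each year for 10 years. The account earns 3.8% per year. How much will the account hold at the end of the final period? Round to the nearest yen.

This is an annuity due: 10 deposits of ¥108,869 at the beginning of each year.
Periodic rate r = 0.038 per year.
FV = PMT × [((1+r)^n − 1)/r] × (1+r) = 108,869 × [(1+r)^10 − 1] / r × (1+r) = ¥1,344,246

¥1,344,246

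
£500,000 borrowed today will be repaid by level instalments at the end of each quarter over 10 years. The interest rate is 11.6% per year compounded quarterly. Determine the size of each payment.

Level ordinary annuity; solve PV = PMT × [(1 − (1+r)^−n)/r] for PMT.
Periodic rate r = 0.116/4 per quarter; n is counted in quarters.
With n = 40: PMT = 500,000 / ([(1 − (1+r)^−n)/r]) = £21,282.91

£21,282.91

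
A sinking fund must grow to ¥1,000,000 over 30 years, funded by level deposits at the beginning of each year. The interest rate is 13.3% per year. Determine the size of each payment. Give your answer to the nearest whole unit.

¥2,839

Level annuity due; solve FV = PMT × [((1+r)^n − 1)/r] × (1+r) for PMT.
Periodic rate r = 0.133 per year.
With n = 30: PMT = 1,000,000 / ([((1+r)^n − 1)/r] × (1+r)) = ¥2,839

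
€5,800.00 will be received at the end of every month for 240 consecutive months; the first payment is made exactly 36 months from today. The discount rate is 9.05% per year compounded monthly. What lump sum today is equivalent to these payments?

Ordinary annuity of 240 payments, first payment at period 36.
Periodic rate r = 0.0905/12 per month; n is counted in months.
The ordinary-annuity PV formula values the stream one period before the first payment (period 35); discount that back 35 periods:
PV₀ = 5,800 × [1 − (1+r)^−240] / r × (1+r)^−35 = €493,811.92

€493,811.92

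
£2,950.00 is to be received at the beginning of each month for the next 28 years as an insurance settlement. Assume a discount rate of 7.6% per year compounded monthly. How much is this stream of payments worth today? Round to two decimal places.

This is an annuity due: 336 payments of £2,950.00 at the beginning of each month.
Periodic rate r = 0.076/12 per month; n is counted in months.
PV = PMT × [(1 − (1+r)^−n)/r] × (1+r) = 2,950 × [1 − (1+r)^−336] / r × (1+r) = £412,548.42

£412,548.42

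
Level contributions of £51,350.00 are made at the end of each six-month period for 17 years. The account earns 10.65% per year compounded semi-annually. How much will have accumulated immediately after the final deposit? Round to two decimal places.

This is an ordinary annuity: 34 deposits of £51,350.00 at the end of each six-month period.
Periodic rate r = 0.1065/2 per half-year; n is counted in half-years.
FV = PMT × [((1+r)^n − 1)/r] = 51,350 × [(1+r)^34 − 1] / r = £4,662,859.89

£4,662,859.89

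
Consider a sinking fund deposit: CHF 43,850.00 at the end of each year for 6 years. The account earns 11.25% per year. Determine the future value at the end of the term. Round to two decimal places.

This is an ordinary annuity: 6 deposits of CHF 43,850.00 at the end of each year.
Periodic rate r = 0.1125 per year.
FV = PMT × [((1+r)^n − 1)/r] = 43,850 × [(1+r)^6 − 1] / r = CHF 349,175.86

CHF 349,175.86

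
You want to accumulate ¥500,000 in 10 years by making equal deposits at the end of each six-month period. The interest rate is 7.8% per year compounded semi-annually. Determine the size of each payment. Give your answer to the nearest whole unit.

¥16,966

Level ordinary annuity; solve FV = PMT × [((1+r)^n − 1)/r] for PMT.
Periodic rate r = 0.078/2 per half-year; n is counted in half-years.
With n = 20: PMT = 500,000 / ([((1+r)^n − 1)/r]) = ¥16,966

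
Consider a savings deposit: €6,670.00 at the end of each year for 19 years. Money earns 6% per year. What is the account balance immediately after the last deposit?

This is an ordinary annuity: 19 deposits of €6,670.00 at the end of each year.
Periodic rate r = 0.06 per year.
FV = PMT × [((1+r)^n − 1)/r] = 6,670 × [(1+r)^19 − 1] / r = €225,179.14

€225,179.14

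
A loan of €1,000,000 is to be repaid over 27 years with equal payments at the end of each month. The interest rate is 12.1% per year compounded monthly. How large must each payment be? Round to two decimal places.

€10,489.81

Level ordinary annuity; solve PV = PMT × [(1 − (1+r)^−n)/r] for PMT.
Periodic rate r = 0.121/12 per month; n is counted in months.
With n = 324: PMT = 1,000,000 / ([(1 − (1+r)^−n)/r]) = €10,489.81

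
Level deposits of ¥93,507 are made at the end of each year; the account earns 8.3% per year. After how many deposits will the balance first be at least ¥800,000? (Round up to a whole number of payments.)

7 payments

Periodic rate r = 0.083 per year.
Ordinary annuity FV: 800,000 = 93,507 × [((1+r)^n − 1)/r].
(1+r)^n = 1 + 800,000 × r / 93,507, so n = ln(1 + 800,000·r/93,507) / ln(1+r) = 6.73.
Round up to a whole number of payments: n = 7.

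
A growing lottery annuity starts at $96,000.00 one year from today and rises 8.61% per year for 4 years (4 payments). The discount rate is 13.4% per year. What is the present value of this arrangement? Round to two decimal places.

Periodic rate r = 0.134 per year.
Growing ordinary annuity: PV = PMT₁ × [1 − ((1+g)/(1+r))^n] / (r − g) = 96,000 × [1 − ((1+0.0861)/(1+r))^4] / (r − 0.0861) = $317,766.97.

$317,766.97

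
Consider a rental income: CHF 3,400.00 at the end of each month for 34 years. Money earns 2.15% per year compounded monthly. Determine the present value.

CHF 983,484.35

This is an ordinary annuity: 408 payments of CHF 3,400.00 at the end of each month.
Periodic rate r = 0.0215/12 per month; n is counted in months.
PV = PMT × [(1 − (1+r)^−n)/r] = 3,400 × [1 − (1+r)^−408] / r = CHF 983,484.35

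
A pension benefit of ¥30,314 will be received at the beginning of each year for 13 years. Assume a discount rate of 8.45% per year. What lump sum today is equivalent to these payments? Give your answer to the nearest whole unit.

This is an annuity due: 13 payments of ¥30,314 at the beginning of each year.
Periodic rate r = 0.0845 per year.
PV = PMT × [(1 − (1+r)^−n)/r] × (1+r) = 30,314 × [1 − (1+r)^−13] / r × (1+r) = ¥253,531

¥253,531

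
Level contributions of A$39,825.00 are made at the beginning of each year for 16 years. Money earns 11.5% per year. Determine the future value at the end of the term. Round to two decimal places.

A$1,817,460.13

This is an annuity due: 16 deposits of A$39,825.00 at the beginning of each year.
Periodic rate r = 0.115 per year.
FV = PMT × [((1+r)^n − 1)/r] × (1+r) = 39,825 × [(1+r)^16 − 1] / r × (1+r) = A$1,817,460.13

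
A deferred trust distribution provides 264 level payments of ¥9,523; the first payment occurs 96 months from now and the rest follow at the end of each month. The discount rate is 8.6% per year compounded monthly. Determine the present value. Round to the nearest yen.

¥571,916

Ordinary annuity of 264 payments, first payment at period 96.
Periodic rate r = 0.086/12 per month; n is counted in months.
The ordinary-annuity PV formula values the stream one period before the first payment (period 95); discount that back 95 periods:
PV₀ = 9,523 × [1 − (1+r)^−264] / r × (1+r)^−95 = ¥571,916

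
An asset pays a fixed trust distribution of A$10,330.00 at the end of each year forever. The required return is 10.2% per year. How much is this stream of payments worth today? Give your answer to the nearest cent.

A$101,274.51

Periodic rate r = 0.102 per year.
Level perpetuity: PV = PMT / r = 10,330 / (0.102) = A$101,274.51.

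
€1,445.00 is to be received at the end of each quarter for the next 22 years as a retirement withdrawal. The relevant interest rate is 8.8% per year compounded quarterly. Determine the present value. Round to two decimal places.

€56,004.25

This is an ordinary annuity: 88 payments of €1,445.00 at the end of each quarter.
Periodic rate r = 0.088/4 per quarter; n is counted in quarters.
PV = PMT × [(1 − (1+r)^−n)/r] = 1,445 × [1 − (1+r)^−88] / r = €56,004.25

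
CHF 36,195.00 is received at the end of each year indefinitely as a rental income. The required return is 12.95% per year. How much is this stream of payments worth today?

Periodic rate r = 0.1295 per year.
Level perpetuity: PV = PMT / r = 36,195 / (0.1295) = CHF 279,498.07.

CHF 279,498.07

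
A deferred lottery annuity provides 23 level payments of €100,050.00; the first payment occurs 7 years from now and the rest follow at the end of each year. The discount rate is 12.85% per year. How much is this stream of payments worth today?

€353,592.17

Ordinary annuity of 23 payments, first payment at period 7.
Periodic rate r = 0.1285 per year.
The ordinary-annuity PV formula values the stream one period before the first payment (period 6); discount that back 6 periods:
PV₀ = 100,050 × [1 − (1+r)^−23] / r × (1+r)^−6 = €353,592.17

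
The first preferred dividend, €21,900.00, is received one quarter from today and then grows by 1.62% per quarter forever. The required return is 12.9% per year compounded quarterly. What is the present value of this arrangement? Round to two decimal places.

€1,364,485.98

Periodic rate r = 0.129/4 per quarter.
Growing perpetuity (Gordon): PV = PMT₁ / (r − g) = 21,900 / (r − 0.0162) = €1,364,485.98.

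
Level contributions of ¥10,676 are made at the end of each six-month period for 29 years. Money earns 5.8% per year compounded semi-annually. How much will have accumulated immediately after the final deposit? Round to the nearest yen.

¥1,564,286

This is an ordinary annuity: 58 deposits of ¥10,676 at the end of each six-month period.
Periodic rate r = 0.058/2 per half-year; n is counted in half-years.
FV = PMT × [((1+r)^n − 1)/r] = 10,676 × [(1+r)^58 − 1] / r = ¥1,564,286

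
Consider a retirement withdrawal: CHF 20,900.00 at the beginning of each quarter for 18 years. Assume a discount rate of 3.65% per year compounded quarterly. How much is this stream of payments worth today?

CHF 1,109,542.33

This is an annuity due: 72 payments of CHF 20,900.00 at the beginning of each quarter.
Periodic rate r = 0.0365/4 per quarter; n is counted in quarters.
PV = PMT × [(1 − (1+r)^−n)/r] × (1+r) = 20,900 × [1 − (1+r)^−72] / r × (1+r) = CHF 1,109,542.33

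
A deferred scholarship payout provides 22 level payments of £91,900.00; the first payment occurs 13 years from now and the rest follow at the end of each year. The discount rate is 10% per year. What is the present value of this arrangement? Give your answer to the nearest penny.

£256,849.75

Ordinary annuity of 22 payments, first payment at period 13.
Periodic rate r = 0.1 per year.
The ordinary-annuity PV formula values the stream one period before the first payment (period 12); discount that back 12 periods:
PV₀ = 91,900 × [1 − (1+r)^−22] / r × (1+r)^−12 = £256,849.75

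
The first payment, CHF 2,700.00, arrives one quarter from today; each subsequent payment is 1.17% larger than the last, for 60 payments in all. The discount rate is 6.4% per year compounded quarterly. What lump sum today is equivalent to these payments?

CHF 141,076.42

Periodic rate r = 0.064/4 per quarter; n is counted in quarters.
Growing ordinary annuity: PV = PMT₁ × [1 − ((1+g)/(1+r))^n] / (r − g) = 2,700 × [1 − ((1+0.0117)/(1+r))^60] / (r − 0.0117) = CHF 141,076.42.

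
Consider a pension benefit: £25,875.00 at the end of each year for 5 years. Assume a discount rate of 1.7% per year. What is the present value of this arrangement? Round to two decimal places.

This is an ordinary annuity: 5 payments of £25,875.00 at the end of each year.
Periodic rate r = 0.017 per year.
PV = PMT × [(1 − (1+r)^−n)/r] = 25,875 × [1 − (1+r)^−5] / r = £123,029.97

£123,029.97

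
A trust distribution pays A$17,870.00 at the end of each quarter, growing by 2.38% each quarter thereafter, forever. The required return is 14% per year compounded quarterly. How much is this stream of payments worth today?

A$1,595,535.71

Periodic rate r = 0.14/4 per quarter.
Growing perpetuity (Gordon): PV = PMT₁ / (r − g) = 17,870 / (r − 0.0238) = A$1,595,535.71.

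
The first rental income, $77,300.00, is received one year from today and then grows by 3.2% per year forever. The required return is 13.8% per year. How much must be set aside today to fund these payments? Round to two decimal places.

$729,245.28

Periodic rate r = 0.138 per year.
Growing perpetuity (Gordon): PV = PMT₁ / (r − g) = 77,300 / (r − 0.032) = $729,245.28.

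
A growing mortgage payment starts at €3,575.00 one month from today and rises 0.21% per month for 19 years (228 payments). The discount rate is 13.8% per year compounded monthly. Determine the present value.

Periodic rate r = 0.138/12 per month; n is counted in months.
Growing ordinary annuity: PV = PMT₁ × [1 − ((1+g)/(1+r))^n] / (r − g) = 3,575 × [1 − ((1+0.0021)/(1+r))^228] / (r − 0.0021) = €335,066.07.

€335,066.07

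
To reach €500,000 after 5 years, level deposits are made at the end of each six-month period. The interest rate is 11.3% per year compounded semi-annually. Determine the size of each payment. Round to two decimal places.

Level ordinary annuity; solve FV = PMT × [((1+r)^n − 1)/r] for PMT.
Periodic rate r = 0.113/2 per half-year; n is counted in half-years.
With n = 10: PMT = 500,000 / ([((1+r)^n − 1)/r]) = €38,561.98

€38,561.98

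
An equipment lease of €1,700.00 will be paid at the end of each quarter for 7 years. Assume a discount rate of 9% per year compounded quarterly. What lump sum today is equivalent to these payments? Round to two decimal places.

This is an ordinary annuity: 28 payments of €1,700.00 at the end of each quarter.
Periodic rate r = 0.09/4 per quarter; n is counted in quarters.
PV = PMT × [(1 − (1+r)^−n)/r] = 1,700 × [1 − (1+r)^−28] / r = €35,033.31

€35,033.31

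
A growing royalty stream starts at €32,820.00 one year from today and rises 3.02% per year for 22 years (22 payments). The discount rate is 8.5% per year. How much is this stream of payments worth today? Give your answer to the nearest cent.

Periodic rate r = 0.085 per year.
Growing ordinary annuity: PV = PMT₁ × [1 − ((1+g)/(1+r))^n] / (r − g) = 32,820 × [1 − ((1+0.0302)/(1+r))^22] / (r − 0.0302) = €407,401.14.

€407,401.14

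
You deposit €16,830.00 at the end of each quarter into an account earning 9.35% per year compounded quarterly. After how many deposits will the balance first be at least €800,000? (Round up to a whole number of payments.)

Periodic rate r = 0.0935/4 per quarter; n is counted in quarters.
Ordinary annuity FV: 800,000 = 16,830 × [((1+r)^n − 1)/r].
(1+r)^n = 1 + 800,000 × r / 16,830, so n = ln(1 + 800,000·r/16,830) / ln(1+r) = 32.34.
Round up to a whole number of payments: n = 33.

33 payments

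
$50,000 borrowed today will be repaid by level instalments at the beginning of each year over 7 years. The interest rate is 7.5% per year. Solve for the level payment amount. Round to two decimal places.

Level annuity due; solve PV = PMT × [(1 − (1+r)^−n)/r] × (1+r) for PMT.
Periodic rate r = 0.075 per year.
With n = 7: PMT = 50,000 / ([(1 − (1+r)^−n)/r] × (1+r)) = $8,781.41

$8,781.41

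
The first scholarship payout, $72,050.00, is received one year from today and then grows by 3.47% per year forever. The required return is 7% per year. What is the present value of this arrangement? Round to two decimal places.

$2,041,076.49

Periodic rate r = 0.07 per year.
Growing perpetuity (Gordon): PV = PMT₁ / (r − g) = 72,050 / (r − 0.0347) = $2,041,076.49.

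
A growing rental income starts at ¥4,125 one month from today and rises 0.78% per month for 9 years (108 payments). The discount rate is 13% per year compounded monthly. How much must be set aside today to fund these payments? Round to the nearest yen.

Periodic rate r = 0.13/12 per month; n is counted in months.
Growing ordinary annuity: PV = PMT₁ × [1 − ((1+g)/(1+r))^n] / (r − g) = 4,125 × [1 − ((1+0.0078)/(1+r))^108] / (r − 0.0078) = ¥376,916.

¥376,916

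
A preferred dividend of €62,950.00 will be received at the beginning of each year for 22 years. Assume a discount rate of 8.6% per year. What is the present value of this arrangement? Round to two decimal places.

€665,486.01

This is an annuity due: 22 payments of €62,950.00 at the beginning of each year.
Periodic rate r = 0.086 per year.
PV = PMT × [(1 − (1+r)^−n)/r] × (1+r) = 62,950 × [1 − (1+r)^−22] / r × (1+r) = €665,486.01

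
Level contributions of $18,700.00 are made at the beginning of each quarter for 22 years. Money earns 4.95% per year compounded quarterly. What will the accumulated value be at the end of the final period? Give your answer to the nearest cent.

$2,985,441.63

This is an annuity due: 88 deposits of $18,700.00 at the beginning of each quarter.
Periodic rate r = 0.0495/4 per quarter; n is counted in quarters.
FV = PMT × [((1+r)^n − 1)/r] × (1+r) = 18,700 × [(1+r)^88 − 1] / r × (1+r) = $2,985,441.63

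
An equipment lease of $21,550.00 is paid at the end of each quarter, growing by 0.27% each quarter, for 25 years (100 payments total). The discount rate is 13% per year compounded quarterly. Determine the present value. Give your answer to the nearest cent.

$684,488.61

Periodic rate r = 0.13/4 per quarter; n is counted in quarters.
Growing ordinary annuity: PV = PMT₁ × [1 − ((1+g)/(1+r))^n] / (r − g) = 21,550 × [1 − ((1+0.0027)/(1+r))^100] / (r − 0.0027) = $684,488.61.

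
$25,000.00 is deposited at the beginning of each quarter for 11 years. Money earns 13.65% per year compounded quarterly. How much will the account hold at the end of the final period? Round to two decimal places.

This is an annuity due: 44 deposits of $25,000.00 at the beginning of each quarter.
Periodic rate r = 0.1365/4 per quarter; n is counted in quarters.
FV = PMT × [((1+r)^n − 1)/r] × (1+r) = 25,000 × [(1+r)^44 − 1] / r × (1+r) = $2,558,700.93

$2,558,700.93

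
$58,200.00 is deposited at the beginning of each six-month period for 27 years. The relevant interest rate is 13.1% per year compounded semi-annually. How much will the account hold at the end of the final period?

This is an annuity due: 54 deposits of $58,200.00 at the beginning of each six-month period.
Periodic rate r = 0.131/2 per half-year; n is counted in half-years.
FV = PMT × [((1+r)^n − 1)/r] × (1+r) = 58,200 × [(1+r)^54 − 1] / r × (1+r) = $28,168,576.40

$28,168,576.40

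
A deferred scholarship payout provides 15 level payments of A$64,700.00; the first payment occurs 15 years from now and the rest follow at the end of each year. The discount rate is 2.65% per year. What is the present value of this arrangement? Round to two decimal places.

A$549,373.70

Ordinary annuity of 15 payments, first payment at period 15.
Periodic rate r = 0.0265 per year.
The ordinary-annuity PV formula values the stream one period before the first payment (period 14); discount that back 14 periods:
PV₀ = 64,700 × [1 − (1+r)^−15] / r × (1+r)^−14 = A$549,373.70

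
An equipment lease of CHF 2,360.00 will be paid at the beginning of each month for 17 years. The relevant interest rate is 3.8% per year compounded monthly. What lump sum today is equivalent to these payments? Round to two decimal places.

This is an annuity due: 204 payments of CHF 2,360.00 at the beginning of each month.
Periodic rate r = 0.038/12 per month; n is counted in months.
PV = PMT × [(1 − (1+r)^−n)/r] × (1+r) = 2,360 × [1 − (1+r)^−204] / r × (1+r) = CHF 355,365.18

CHF 355,365.18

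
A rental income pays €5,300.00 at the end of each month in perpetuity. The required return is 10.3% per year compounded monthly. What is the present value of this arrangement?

Periodic rate r = 0.103/12 per month.
Level perpetuity: PV = PMT / r = 5,300 / (0.103/12) = €617,475.73.

€617,475.73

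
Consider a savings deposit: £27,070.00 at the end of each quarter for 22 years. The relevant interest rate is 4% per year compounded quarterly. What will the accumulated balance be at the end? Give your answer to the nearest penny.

£3,790,842.03

This is an ordinary annuity: 88 deposits of £27,070.00 at the end of each quarter.
Periodic rate r = 0.04/4 per quarter; n is counted in quarters.
FV = PMT × [((1+r)^n − 1)/r] = 27,070 × [(1+r)^88 − 1] / r = £3,790,842.03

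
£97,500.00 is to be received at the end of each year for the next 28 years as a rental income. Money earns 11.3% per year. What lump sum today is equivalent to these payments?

£819,773.09

This is an ordinary annuity: 28 payments of £97,500.00 at the end of each year.
Periodic rate r = 0.113 per year.
PV = PMT × [(1 − (1+r)^−n)/r] = 97,500 × [1 − (1+r)^−28] / r = £819,773.09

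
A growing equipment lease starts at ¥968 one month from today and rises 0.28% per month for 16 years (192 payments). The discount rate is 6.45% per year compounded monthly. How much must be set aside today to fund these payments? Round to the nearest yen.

Periodic rate r = 0.0645/12 per month; n is counted in months.
Growing ordinary annuity: PV = PMT₁ × [1 − ((1+g)/(1+r))^n] / (r − g) = 968 × [1 − ((1+0.0028)/(1+r))^192] / (r − 0.0028) = ¥146,172.

¥146,172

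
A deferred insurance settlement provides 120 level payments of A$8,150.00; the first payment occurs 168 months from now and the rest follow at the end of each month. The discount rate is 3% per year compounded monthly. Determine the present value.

Ordinary annuity of 120 payments, first payment at period 168.
Periodic rate r = 0.03/12 per month; n is counted in months.
The ordinary-annuity PV formula values the stream one period before the first payment (period 167); discount that back 167 periods:
PV₀ = 8,150 × [1 − (1+r)^−120] / r × (1+r)^−167 = A$556,243.98

A$556,243.98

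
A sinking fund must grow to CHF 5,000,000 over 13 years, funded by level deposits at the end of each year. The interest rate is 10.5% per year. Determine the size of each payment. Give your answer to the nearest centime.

CHF 197,225.59

Level ordinary annuity; solve FV = PMT × [((1+r)^n − 1)/r] for PMT.
Periodic rate r = 0.105 per year.
With n = 13: PMT = 5,000,000 / ([((1+r)^n − 1)/r]) = CHF 197,225.59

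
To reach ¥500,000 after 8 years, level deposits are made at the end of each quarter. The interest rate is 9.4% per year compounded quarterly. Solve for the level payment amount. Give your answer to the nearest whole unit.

Level ordinary annuity; solve FV = PMT × [((1+r)^n − 1)/r] for PMT.
Periodic rate r = 0.094/4 per quarter; n is counted in quarters.
With n = 32: PMT = 500,000 / ([((1+r)^n − 1)/r]) = ¥10,654

¥10,654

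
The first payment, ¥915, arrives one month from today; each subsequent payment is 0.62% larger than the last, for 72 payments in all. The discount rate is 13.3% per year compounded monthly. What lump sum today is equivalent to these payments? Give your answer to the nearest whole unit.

Periodic rate r = 0.133/12 per month; n is counted in months.
Growing ordinary annuity: PV = PMT₁ × [1 − ((1+g)/(1+r))^n] / (r − g) = 915 × [1 − ((1+0.0062)/(1+r))^72] / (r − 0.0062) = ¥55,147.

¥55,147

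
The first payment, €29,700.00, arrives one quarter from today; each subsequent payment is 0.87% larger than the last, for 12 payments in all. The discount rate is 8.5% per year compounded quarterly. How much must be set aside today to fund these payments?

Periodic rate r = 0.085/4 per quarter; n is counted in quarters.
Growing ordinary annuity: PV = PMT₁ × [1 − ((1+g)/(1+r))^n] / (r − g) = 29,700 × [1 − ((1+0.0087)/(1+r))^12] / (r − 0.0087) = €326,336.70.

€326,336.70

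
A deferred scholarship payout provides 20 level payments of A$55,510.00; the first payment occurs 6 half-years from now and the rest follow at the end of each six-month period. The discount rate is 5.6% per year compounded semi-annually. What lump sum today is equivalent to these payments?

A$732,824.61

Ordinary annuity of 20 payments, first payment at period 6.
Periodic rate r = 0.056/2 per half-year; n is counted in half-years.
The ordinary-annuity PV formula values the stream one period before the first payment (period 5); discount that back 5 periods:
PV₀ = 55,510 × [1 − (1+r)^−20] / r × (1+r)^−5 = A$732,824.61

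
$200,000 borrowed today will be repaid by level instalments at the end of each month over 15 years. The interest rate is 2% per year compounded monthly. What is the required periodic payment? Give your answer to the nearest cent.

Level ordinary annuity; solve PV = PMT × [(1 − (1+r)^−n)/r] for PMT.
Periodic rate r = 0.02/12 per month; n is counted in months.
With n = 180: PMT = 200,000 / ([(1 − (1+r)^−n)/r]) = $1,287.02

$1,287.02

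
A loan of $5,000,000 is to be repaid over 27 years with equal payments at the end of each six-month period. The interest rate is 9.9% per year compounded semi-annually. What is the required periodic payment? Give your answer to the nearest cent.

$267,166.65

Level ordinary annuity; solve PV = PMT × [(1 − (1+r)^−n)/r] for PMT.
Periodic rate r = 0.099/2 per half-year; n is counted in half-years.
With n = 54: PMT = 5,000,000 / ([(1 − (1+r)^−n)/r]) = $267,166.65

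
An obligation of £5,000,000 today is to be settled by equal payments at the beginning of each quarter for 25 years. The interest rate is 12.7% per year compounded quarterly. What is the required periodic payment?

Level annuity due; solve PV = PMT × [(1 − (1+r)^−n)/r] × (1+r) for PMT.
Periodic rate r = 0.127/4 per quarter; n is counted in quarters.
With n = 100: PMT = 5,000,000 / ([(1 − (1+r)^−n)/r] × (1+r)) = £160,931.10

£160,931.10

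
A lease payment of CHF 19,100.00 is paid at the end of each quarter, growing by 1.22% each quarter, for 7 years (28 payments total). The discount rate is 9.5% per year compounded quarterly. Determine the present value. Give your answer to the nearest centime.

CHF 450,088.21

Periodic rate r = 0.095/4 per quarter; n is counted in quarters.
Growing ordinary annuity: PV = PMT₁ × [1 − ((1+g)/(1+r))^n] / (r − g) = 19,100 × [1 − ((1+0.0122)/(1+r))^28] / (r − 0.0122) = CHF 450,088.21.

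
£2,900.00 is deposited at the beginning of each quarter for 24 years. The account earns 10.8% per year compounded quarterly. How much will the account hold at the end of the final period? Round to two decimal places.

£1,313,224.69

This is an annuity due: 96 deposits of £2,900.00 at the beginning of each quarter.
Periodic rate r = 0.108/4 per quarter; n is counted in quarters.
FV = PMT × [((1+r)^n − 1)/r] × (1+r) = 2,900 × [(1+r)^96 − 1] / r × (1+r) = £1,313,224.69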